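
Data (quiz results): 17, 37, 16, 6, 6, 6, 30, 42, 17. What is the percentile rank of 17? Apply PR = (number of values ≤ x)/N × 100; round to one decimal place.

N = 9.
Strictly below 17: 4. Equal to 17: 2.
PR = 6/9 × 100 = 66.7

66.7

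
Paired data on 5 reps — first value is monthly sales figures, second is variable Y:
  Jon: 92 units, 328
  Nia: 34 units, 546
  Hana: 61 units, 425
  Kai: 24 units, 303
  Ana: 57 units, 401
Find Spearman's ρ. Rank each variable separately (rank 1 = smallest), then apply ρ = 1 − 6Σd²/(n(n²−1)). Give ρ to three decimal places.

0.100

Ranks of variable 1: 5, 2, 4, 1, 3
Ranks of variable 2: 2, 5, 4, 1, 3
d = r₁ − r₂: 3, -3, 0, 0, 0
d²: 9, 9, 0, 0, 0; Σd² = 18
ρ = 1 − 6·18/(5·24) = 1 − 108/120 = 0.100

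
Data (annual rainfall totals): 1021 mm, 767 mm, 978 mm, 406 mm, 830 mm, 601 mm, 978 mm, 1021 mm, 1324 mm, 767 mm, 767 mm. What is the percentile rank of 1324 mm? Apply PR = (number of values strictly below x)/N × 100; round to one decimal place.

90.9

N = 11.
Strictly below 1324: 10. Equal to 1324: 1.
PR = 10/11 × 100 = 90.9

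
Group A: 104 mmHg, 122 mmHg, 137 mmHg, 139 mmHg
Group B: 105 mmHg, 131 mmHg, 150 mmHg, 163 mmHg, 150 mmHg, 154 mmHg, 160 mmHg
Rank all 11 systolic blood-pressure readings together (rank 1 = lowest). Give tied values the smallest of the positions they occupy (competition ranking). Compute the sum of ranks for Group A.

15

Sorted (ascending): 104, 105, 122, 131, 137, 139, 150, 150, 154, 160, 163
The 2 values of 150 occupy positions 7–8 → each gets rank 7.
Group A values → pooled ranks: 104→1, 122→3, 137→5, 139→6
Rank sum = 1 + 3 + 5 + 6 = 15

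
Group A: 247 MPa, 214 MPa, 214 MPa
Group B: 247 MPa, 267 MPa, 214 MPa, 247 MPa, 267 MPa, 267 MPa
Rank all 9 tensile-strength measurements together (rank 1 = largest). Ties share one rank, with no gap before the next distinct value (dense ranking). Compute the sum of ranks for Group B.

Sorted (descending): 267, 267, 267, 247, 247, 247, 214, 214, 214
The 3 values of 267 share dense rank 1.
The 3 values of 247 share dense rank 2.
The 3 values of 214 share dense rank 3.
Group B values → pooled ranks: 247→2, 267→1, 214→3, 247→2, 267→1, 267→1
Rank sum = 2 + 1 + 3 + 2 + 1 + 1 = 10

10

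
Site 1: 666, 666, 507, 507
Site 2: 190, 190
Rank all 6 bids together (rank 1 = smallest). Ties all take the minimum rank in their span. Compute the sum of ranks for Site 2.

Sorted (ascending): 190, 190, 507, 507, 666, 666
The 2 values of 190 occupy positions 1–2 → each gets rank 1.
The 2 values of 507 occupy positions 3–4 → each gets rank 3.
The 2 values of 666 occupy positions 5–6 → each gets rank 5.
Site 2 values → pooled ranks: 190→1, 190→1
Rank sum = 1 + 1 = 2

2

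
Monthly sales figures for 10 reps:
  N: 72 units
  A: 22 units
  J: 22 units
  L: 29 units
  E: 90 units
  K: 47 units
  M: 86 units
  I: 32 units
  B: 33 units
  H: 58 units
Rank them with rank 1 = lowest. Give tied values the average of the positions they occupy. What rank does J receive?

Sorted (ascending): 22, 22, 29, 32, 33, 47, 58, 72, 86, 90
The 2 values of 22 occupy positions 1–2 → average rank (1+2)/2 = 1.5.
J has value 22 units → rank 1.5.

1.5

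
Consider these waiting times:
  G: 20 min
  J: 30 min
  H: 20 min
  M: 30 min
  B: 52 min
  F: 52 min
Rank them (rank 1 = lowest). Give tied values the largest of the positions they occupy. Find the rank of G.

2

Sorted (ascending): 20, 20, 30, 30, 52, 52
The 2 values of 20 occupy positions 1–2 → each gets rank 2.
The 2 values of 30 occupy positions 3–4 → each gets rank 4.
The 2 values of 52 occupy positions 5–6 → each gets rank 6.
G has value 20 min → rank 2.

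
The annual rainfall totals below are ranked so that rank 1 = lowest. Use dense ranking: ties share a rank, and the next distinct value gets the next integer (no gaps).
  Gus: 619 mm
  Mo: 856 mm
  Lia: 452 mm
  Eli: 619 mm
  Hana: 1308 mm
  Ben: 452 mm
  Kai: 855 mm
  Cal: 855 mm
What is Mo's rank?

4

Sorted (ascending): 452, 452, 619, 619, 855, 855, 856, 1308
The 2 values of 452 share dense rank 1.
The 2 values of 619 share dense rank 2.
The 2 values of 855 share dense rank 3.
Remaining distinct values take the next consecutive integers.
Mo has value 856 mm → rank 4.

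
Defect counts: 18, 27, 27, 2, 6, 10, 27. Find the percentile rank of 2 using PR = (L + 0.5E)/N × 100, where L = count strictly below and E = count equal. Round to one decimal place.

7.1

N = 7.
Strictly below 2: 0. Equal to 2: 1.
PR = (0 + 0.5·1)/7 × 100 = 7.1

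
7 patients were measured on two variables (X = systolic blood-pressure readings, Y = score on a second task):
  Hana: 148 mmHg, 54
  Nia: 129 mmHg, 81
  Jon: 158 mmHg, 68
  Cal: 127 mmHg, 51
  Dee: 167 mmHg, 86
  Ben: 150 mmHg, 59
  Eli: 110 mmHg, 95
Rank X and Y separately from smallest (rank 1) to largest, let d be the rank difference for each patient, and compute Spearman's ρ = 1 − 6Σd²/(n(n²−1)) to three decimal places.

0.036

Ranks of variable 1: 4, 3, 6, 2, 7, 5, 1
Ranks of variable 2: 2, 5, 4, 1, 6, 3, 7
d = r₁ − r₂: 2, -2, 2, 1, 1, 2, -6
d²: 4, 4, 4, 1, 1, 4, 36; Σd² = 54
ρ = 1 − 6·54/(7·48) = 1 − 324/336 = 0.036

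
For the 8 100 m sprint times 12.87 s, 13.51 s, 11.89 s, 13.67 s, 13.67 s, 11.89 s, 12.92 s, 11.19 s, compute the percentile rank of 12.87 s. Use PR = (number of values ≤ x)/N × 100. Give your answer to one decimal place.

N = 8.
Strictly below 12.87: 3. Equal to 12.87: 1.
PR = 4/8 × 100 = 50.0

50.0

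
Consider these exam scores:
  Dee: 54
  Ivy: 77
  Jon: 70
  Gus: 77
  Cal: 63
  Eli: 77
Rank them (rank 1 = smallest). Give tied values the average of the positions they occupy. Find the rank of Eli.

Sorted (ascending): 54, 63, 70, 77, 77, 77
The 3 values of 77 occupy positions 4–6 → average rank 5.
Eli has value 77 → rank 5.

5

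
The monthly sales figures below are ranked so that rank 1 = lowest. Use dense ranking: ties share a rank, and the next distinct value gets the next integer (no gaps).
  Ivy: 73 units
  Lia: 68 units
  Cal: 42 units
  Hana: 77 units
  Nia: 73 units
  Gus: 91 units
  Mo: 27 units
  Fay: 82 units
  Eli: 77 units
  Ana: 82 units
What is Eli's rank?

5

Sorted (ascending): 27, 42, 68, 73, 73, 77, 77, 82, 82, 91
The 2 values of 73 share dense rank 4.
The 2 values of 77 share dense rank 5.
The 2 values of 82 share dense rank 6.
Remaining distinct values take the next consecutive integers.
Eli has value 77 units → rank 5.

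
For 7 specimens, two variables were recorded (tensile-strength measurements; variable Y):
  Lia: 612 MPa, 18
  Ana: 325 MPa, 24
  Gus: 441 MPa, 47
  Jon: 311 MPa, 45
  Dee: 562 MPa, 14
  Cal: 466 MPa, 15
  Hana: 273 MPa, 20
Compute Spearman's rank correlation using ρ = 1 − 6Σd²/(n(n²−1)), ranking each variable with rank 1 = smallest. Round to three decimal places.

Ranks of variable 1: 7, 3, 4, 2, 6, 5, 1
Ranks of variable 2: 3, 5, 7, 6, 1, 2, 4
d = r₁ − r₂: 4, -2, -3, -4, 5, 3, -3
d²: 16, 4, 9, 16, 25, 9, 9; Σd² = 88
ρ = 1 − 6·88/(7·48) = 1 − 528/336 = -0.571

-0.571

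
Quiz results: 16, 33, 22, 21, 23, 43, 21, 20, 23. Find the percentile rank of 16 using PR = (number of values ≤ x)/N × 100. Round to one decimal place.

N = 9.
Strictly below 16: 0. Equal to 16: 1.
PR = 1/9 × 100 = 11.1

11.1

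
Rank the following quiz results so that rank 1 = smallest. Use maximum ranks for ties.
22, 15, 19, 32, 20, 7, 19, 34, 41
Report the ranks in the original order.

6, 2, 4, 7, 5, 1, 4, 8, 9

Sorted (ascending): 7, 15, 19, 19, 20, 22, 32, 34, 41
The 2 values of 19 occupy positions 3–4 → each gets rank 4.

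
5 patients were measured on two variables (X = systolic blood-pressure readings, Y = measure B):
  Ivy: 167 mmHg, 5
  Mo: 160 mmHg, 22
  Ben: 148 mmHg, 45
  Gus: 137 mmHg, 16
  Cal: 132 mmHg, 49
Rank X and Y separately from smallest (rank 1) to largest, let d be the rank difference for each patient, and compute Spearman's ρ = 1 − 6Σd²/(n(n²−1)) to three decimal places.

Ranks of variable 1: 5, 4, 3, 2, 1
Ranks of variable 2: 1, 3, 4, 2, 5
d = r₁ − r₂: 4, 1, -1, 0, -4
d²: 16, 1, 1, 0, 16; Σd² = 34
ρ = 1 − 6·34/(5·24) = 1 − 204/120 = -0.700

-0.700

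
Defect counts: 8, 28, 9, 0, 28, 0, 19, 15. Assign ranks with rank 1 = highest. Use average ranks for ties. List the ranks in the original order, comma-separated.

Sorted (descending): 28, 28, 19, 15, 9, 8, 0, 0
The 2 values of 28 occupy positions 1–2 → average rank (1+2)/2 = 1.5.
The 2 values of 0 occupy positions 7–8 → average rank (7+8)/2 = 7.5.

6, 1.5, 5, 7.5, 1.5, 7.5, 3, 4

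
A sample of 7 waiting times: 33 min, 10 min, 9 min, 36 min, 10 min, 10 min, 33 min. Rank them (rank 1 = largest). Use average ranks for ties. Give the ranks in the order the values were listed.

Sorted (descending): 36, 33, 33, 10, 10, 10, 9
The 2 values of 33 occupy positions 2–3 → average rank (2+3)/2 = 2.5.
The 3 values of 10 occupy positions 4–6 → average rank 5.

2.5, 5, 7, 1, 5, 5, 2.5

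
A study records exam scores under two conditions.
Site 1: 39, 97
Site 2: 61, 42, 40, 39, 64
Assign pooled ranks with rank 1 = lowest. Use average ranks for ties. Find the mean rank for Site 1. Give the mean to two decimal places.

Sorted (ascending): 39, 39, 40, 42, 61, 64, 97
The 2 values of 39 occupy positions 1–2 → average rank (1+2)/2 = 1.5.
Site 1 values → pooled ranks: 39→1.5, 97→7
Mean rank = (1.5 + 7) / 2 = 4.25

4.25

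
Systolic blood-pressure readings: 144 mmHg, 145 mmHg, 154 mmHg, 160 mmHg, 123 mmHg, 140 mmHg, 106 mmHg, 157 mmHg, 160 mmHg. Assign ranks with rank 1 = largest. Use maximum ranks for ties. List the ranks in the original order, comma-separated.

6, 5, 4, 2, 8, 7, 9, 3, 2

Sorted (descending): 160, 160, 157, 154, 145, 144, 140, 123, 106
The 2 values of 160 occupy positions 1–2 → each gets rank 2.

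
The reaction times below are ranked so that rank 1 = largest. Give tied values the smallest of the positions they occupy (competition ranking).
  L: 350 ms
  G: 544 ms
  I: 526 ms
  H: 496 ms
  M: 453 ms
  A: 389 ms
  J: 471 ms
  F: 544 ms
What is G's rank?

Sorted (descending): 544, 544, 526, 496, 471, 453, 389, 350
The 2 values of 544 occupy positions 1–2 → each gets rank 1.
G has value 544 ms → rank 1.

1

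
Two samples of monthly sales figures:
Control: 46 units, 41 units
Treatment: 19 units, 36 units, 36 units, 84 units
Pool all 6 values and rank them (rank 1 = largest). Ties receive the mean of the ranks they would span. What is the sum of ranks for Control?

Sorted (descending): 84, 46, 41, 36, 36, 19
The 2 values of 36 occupy positions 4–5 → average rank (4+5)/2 = 4.5.
Control values → pooled ranks: 46→2, 41→3
Rank sum = 2 + 3 = 5

5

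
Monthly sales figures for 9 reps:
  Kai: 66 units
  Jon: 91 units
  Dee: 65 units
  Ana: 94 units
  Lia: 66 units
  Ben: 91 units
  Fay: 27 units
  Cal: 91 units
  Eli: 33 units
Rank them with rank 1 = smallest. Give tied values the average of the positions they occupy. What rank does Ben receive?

Sorted (ascending): 27, 33, 65, 66, 66, 91, 91, 91, 94
The 2 values of 66 occupy positions 4–5 → average rank (4+5)/2 = 4.5.
The 3 values of 91 occupy positions 6–8 → average rank 7.
Ben has value 91 units → rank 7.

7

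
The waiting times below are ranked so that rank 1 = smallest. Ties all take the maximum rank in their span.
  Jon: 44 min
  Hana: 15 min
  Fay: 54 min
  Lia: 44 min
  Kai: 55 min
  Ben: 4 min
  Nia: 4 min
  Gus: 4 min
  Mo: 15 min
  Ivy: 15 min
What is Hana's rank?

Sorted (ascending): 4, 4, 4, 15, 15, 15, 44, 44, 54, 55
The 3 values of 4 occupy positions 1–3 → each gets rank 3.
The 3 values of 15 occupy positions 4–6 → each gets rank 6.
The 2 values of 44 occupy positions 7–8 → each gets rank 8.
Hana has value 15 min → rank 6.

6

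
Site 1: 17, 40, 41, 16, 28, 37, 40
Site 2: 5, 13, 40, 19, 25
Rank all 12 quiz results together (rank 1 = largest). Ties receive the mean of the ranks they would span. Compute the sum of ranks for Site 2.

41

Sorted (descending): 41, 40, 40, 40, 37, 28, 25, 19, 17, 16, 13, 5
The 3 values of 40 occupy positions 2–4 → average rank 3.
Site 2 values → pooled ranks: 5→12, 13→11, 40→3, 19→8, 25→7
Rank sum = 12 + 11 + 3 + 8 + 7 = 41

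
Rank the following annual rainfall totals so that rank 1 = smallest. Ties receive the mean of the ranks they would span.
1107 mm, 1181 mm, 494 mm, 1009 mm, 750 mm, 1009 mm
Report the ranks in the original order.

5, 6, 1, 3.5, 2, 3.5

Sorted (ascending): 494, 750, 1009, 1009, 1107, 1181
The 2 values of 1009 occupy positions 3–4 → average rank (3+4)/2 = 3.5.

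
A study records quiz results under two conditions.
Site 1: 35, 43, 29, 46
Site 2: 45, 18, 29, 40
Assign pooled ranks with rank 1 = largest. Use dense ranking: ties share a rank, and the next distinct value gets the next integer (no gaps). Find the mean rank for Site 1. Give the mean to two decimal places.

3.75

Sorted (descending): 46, 45, 43, 40, 35, 29, 29, 18
The 2 values of 29 share dense rank 6.
Remaining distinct values take the next consecutive integers.
Site 1 values → pooled ranks: 35→5, 43→3, 29→6, 46→1
Mean rank = (5 + 3 + 6 + 1) / 4 = 3.75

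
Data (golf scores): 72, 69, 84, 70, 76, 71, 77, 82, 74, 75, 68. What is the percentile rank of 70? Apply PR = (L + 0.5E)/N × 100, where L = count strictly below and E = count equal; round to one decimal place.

22.7

N = 11.
Strictly below 70: 2. Equal to 70: 1.
PR = (2 + 0.5·1)/11 × 100 = 22.7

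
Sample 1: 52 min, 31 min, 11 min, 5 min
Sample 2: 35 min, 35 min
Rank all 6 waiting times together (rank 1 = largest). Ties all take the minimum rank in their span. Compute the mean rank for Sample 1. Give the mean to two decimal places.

Sorted (descending): 52, 35, 35, 31, 11, 5
The 2 values of 35 occupy positions 2–3 → each gets rank 2.
Sample 1 values → pooled ranks: 52→1, 31→4, 11→5, 5→6
Mean rank = (1 + 4 + 5 + 6) / 4 = 4.00

4.00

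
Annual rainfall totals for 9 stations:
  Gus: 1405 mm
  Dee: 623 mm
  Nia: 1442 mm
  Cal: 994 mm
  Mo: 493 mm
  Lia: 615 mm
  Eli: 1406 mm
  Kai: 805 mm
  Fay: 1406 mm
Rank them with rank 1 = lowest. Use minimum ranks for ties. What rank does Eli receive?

Sorted (ascending): 493, 615, 623, 805, 994, 1405, 1406, 1406, 1442
The 2 values of 1406 occupy positions 7–8 → each gets rank 7.
Eli has value 1406 mm → rank 7.

7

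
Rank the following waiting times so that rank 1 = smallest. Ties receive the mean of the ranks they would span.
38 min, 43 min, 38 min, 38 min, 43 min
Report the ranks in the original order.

Sorted (ascending): 38, 38, 38, 43, 43
The 3 values of 38 occupy positions 1–3 → average rank 2.
The 2 values of 43 occupy positions 4–5 → average rank (4+5)/2 = 4.5.

2, 4.5, 2, 2, 4.5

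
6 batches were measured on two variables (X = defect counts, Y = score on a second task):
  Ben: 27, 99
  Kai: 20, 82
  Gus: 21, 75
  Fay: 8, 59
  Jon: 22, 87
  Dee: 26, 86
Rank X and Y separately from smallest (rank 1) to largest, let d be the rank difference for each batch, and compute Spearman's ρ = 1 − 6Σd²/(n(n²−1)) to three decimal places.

0.886

Ranks of variable 1: 6, 2, 3, 1, 4, 5
Ranks of variable 2: 6, 3, 2, 1, 5, 4
d = r₁ − r₂: 0, -1, 1, 0, -1, 1
d²: 0, 1, 1, 0, 1, 1; Σd² = 4
ρ = 1 − 6·4/(6·35) = 1 − 24/210 = 0.886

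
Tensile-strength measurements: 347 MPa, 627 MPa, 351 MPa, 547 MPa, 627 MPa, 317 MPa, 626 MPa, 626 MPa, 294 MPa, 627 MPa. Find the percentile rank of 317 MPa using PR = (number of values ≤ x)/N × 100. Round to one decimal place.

N = 10.
Strictly below 317: 1. Equal to 317: 1.
PR = 2/10 × 100 = 20.0

20.0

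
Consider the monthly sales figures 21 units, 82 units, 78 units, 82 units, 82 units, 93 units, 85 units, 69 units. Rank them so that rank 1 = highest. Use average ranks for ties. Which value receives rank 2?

85

Sorted (descending): 93, 85, 82, 82, 82, 78, 69, 21
The 3 values of 82 occupy positions 3–5 → average rank 4.
Rank 2 → value 85.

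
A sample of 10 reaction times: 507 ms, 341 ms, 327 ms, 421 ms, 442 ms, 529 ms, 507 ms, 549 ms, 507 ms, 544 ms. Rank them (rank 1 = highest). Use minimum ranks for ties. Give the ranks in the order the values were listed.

4, 9, 10, 8, 7, 3, 4, 1, 4, 2

Sorted (descending): 549, 544, 529, 507, 507, 507, 442, 421, 341, 327
The 3 values of 507 occupy positions 4–6 → each gets rank 4.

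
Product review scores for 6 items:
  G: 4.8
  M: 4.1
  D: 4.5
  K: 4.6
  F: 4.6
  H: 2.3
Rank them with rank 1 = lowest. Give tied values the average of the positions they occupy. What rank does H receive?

1

Sorted (ascending): 2.3, 4.1, 4.5, 4.6, 4.6, 4.8
The 2 values of 4.6 occupy positions 4–5 → average rank (4+5)/2 = 4.5.
H has value 2.3 → rank 1.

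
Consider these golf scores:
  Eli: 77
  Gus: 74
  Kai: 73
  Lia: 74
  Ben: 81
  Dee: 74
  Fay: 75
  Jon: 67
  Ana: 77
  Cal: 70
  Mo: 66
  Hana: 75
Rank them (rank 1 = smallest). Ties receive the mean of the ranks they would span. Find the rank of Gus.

Sorted (ascending): 66, 67, 70, 73, 74, 74, 74, 75, 75, 77, 77, 81
The 3 values of 74 occupy positions 5–7 → average rank 6.
The 2 values of 75 occupy positions 8–9 → average rank (8+9)/2 = 8.5.
The 2 values of 77 occupy positions 10–11 → average rank (10+11)/2 = 10.5.
Gus has value 74 → rank 6.

6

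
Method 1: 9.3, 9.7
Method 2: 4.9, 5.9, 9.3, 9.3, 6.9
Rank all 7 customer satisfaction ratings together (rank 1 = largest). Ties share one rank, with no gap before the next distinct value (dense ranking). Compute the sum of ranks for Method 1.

3

Sorted (descending): 9.7, 9.3, 9.3, 9.3, 6.9, 5.9, 4.9
The 3 values of 9.3 share dense rank 2.
Remaining distinct values take the next consecutive integers.
Method 1 values → pooled ranks: 9.3→2, 9.7→1
Rank sum = 2 + 1 = 3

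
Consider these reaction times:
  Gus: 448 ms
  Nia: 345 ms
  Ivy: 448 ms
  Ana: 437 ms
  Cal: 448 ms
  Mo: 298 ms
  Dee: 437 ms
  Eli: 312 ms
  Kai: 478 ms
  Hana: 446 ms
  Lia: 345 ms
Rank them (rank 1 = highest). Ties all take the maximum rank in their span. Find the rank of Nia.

9

Sorted (descending): 478, 448, 448, 448, 446, 437, 437, 345, 345, 312, 298
The 3 values of 448 occupy positions 2–4 → each gets rank 4.
The 2 values of 437 occupy positions 6–7 → each gets rank 7.
The 2 values of 345 occupy positions 8–9 → each gets rank 9.
Nia has value 345 ms → rank 9.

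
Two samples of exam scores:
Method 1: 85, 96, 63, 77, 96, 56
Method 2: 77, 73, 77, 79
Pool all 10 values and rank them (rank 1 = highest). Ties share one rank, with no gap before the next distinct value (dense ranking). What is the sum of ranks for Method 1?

Sorted (descending): 96, 96, 85, 79, 77, 77, 77, 73, 63, 56
The 2 values of 96 share dense rank 1.
The 3 values of 77 share dense rank 4.
Remaining distinct values take the next consecutive integers.
Method 1 values → pooled ranks: 85→2, 96→1, 63→6, 77→4, 96→1, 56→7
Rank sum = 2 + 1 + 6 + 4 + 1 + 7 = 21

21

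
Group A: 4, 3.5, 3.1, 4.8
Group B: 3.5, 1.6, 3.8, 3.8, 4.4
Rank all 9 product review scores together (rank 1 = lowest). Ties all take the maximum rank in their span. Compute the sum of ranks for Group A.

22

Sorted (ascending): 1.6, 3.1, 3.5, 3.5, 3.8, 3.8, 4, 4.4, 4.8
The 2 values of 3.5 occupy positions 3–4 → each gets rank 4.
The 2 values of 3.8 occupy positions 5–6 → each gets rank 6.
Group A values → pooled ranks: 4→7, 3.5→4, 3.1→2, 4.8→9
Rank sum = 7 + 4 + 2 + 9 = 22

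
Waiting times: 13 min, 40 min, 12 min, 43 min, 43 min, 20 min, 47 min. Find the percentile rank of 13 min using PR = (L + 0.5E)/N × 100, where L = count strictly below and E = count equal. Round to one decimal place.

N = 7.
Strictly below 13: 1. Equal to 13: 1.
PR = (1 + 0.5·1)/7 × 100 = 21.4

21.4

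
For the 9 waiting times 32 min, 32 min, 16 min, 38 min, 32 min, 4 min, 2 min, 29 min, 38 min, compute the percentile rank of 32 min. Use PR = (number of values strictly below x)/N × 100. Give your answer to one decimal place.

N = 9.
Strictly below 32: 4. Equal to 32: 3.
PR = 4/9 × 100 = 44.4

44.4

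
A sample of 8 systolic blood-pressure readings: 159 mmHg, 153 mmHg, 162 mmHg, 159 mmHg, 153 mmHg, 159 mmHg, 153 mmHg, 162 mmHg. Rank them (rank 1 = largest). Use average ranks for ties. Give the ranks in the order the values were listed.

4, 7, 1.5, 4, 7, 4, 7, 1.5

Sorted (descending): 162, 162, 159, 159, 159, 153, 153, 153
The 2 values of 162 occupy positions 1–2 → average rank (1+2)/2 = 1.5.
The 3 values of 159 occupy positions 3–5 → average rank 4.
The 3 values of 153 occupy positions 6–8 → average rank 7.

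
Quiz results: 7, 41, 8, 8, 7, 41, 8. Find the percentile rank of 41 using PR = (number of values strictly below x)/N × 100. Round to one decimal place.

N = 7.
Strictly below 41: 5. Equal to 41: 2.
PR = 5/7 × 100 = 71.4

71.4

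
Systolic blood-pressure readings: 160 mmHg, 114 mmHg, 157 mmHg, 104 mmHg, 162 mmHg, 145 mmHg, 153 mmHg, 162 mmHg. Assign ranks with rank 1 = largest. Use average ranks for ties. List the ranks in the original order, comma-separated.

3, 7, 4, 8, 1.5, 6, 5, 1.5

Sorted (descending): 162, 162, 160, 157, 153, 145, 114, 104
The 2 values of 162 occupy positions 1–2 → average rank (1+2)/2 = 1.5.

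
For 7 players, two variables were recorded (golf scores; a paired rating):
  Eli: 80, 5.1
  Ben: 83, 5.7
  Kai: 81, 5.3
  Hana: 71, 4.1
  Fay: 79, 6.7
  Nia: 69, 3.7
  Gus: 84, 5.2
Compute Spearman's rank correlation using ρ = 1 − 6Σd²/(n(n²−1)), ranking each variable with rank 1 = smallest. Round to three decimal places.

Ranks of variable 1: 4, 6, 5, 2, 3, 1, 7
Ranks of variable 2: 3, 6, 5, 2, 7, 1, 4
d = r₁ − r₂: 1, 0, 0, 0, -4, 0, 3
d²: 1, 0, 0, 0, 16, 0, 9; Σd² = 26
ρ = 1 − 6·26/(7·48) = 1 − 156/336 = 0.536

0.536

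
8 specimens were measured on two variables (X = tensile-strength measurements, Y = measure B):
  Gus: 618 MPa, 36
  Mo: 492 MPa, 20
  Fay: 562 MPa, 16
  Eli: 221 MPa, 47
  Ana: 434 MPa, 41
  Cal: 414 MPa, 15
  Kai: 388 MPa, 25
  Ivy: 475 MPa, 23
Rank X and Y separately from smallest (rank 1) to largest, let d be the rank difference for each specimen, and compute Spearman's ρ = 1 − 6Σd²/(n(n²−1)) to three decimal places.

-0.310

Ranks of variable 1: 8, 6, 7, 1, 4, 3, 2, 5
Ranks of variable 2: 6, 3, 2, 8, 7, 1, 5, 4
d = r₁ − r₂: 2, 3, 5, -7, -3, 2, -3, 1
d²: 4, 9, 25, 49, 9, 4, 9, 1; Σd² = 110
ρ = 1 − 6·110/(8·63) = 1 − 660/504 = -0.310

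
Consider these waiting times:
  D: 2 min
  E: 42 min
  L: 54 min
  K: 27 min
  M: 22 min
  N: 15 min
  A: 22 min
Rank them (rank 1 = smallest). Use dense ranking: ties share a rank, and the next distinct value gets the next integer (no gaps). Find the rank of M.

Sorted (ascending): 2, 15, 22, 22, 27, 42, 54
The 2 values of 22 share dense rank 3.
Remaining distinct values take the next consecutive integers.
M has value 22 min → rank 3.

3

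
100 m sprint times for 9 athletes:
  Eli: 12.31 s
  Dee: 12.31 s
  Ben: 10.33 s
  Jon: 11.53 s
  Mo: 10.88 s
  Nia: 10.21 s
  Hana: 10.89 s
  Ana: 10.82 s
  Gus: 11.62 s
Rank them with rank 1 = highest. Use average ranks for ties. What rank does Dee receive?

1.5

Sorted (descending): 12.31, 12.31, 11.62, 11.53, 10.89, 10.88, 10.82, 10.33, 10.21
The 2 values of 12.31 occupy positions 1–2 → average rank (1+2)/2 = 1.5.
Dee has value 12.31 s → rank 1.5.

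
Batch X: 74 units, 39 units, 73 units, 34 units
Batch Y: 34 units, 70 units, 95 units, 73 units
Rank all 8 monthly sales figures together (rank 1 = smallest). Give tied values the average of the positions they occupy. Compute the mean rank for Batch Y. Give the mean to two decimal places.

4.75

Sorted (ascending): 34, 34, 39, 70, 73, 73, 74, 95
The 2 values of 34 occupy positions 1–2 → average rank (1+2)/2 = 1.5.
The 2 values of 73 occupy positions 5–6 → average rank (5+6)/2 = 5.5.
Batch Y values → pooled ranks: 34→1.5, 70→4, 95→8, 73→5.5
Mean rank = (1.5 + 4 + 8 + 5.5) / 4 = 4.75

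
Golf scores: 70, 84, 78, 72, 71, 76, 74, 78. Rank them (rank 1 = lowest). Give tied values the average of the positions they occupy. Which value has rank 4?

Sorted (ascending): 70, 71, 72, 74, 76, 78, 78, 84
The 2 values of 78 occupy positions 6–7 → average rank (6+7)/2 = 6.5.
Rank 4 → value 74.

74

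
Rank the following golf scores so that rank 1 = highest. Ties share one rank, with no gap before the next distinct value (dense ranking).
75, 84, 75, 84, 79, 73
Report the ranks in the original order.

3, 1, 3, 1, 2, 4

Sorted (descending): 84, 84, 79, 75, 75, 73
The 2 values of 84 share dense rank 1.
The 2 values of 75 share dense rank 3.
Remaining distinct values take the next consecutive integers.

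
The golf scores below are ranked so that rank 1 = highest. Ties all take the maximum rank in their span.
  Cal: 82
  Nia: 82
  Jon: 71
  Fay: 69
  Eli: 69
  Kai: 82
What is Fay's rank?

6

Sorted (descending): 82, 82, 82, 71, 69, 69
The 3 values of 82 occupy positions 1–3 → each gets rank 3.
The 2 values of 69 occupy positions 5–6 → each gets rank 6.
Fay has value 69 → rank 6.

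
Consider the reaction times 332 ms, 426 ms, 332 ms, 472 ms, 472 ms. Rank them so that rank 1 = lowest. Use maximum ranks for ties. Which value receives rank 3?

Sorted (ascending): 332, 332, 426, 472, 472
The 2 values of 332 occupy positions 1–2 → each gets rank 2.
The 2 values of 472 occupy positions 4–5 → each gets rank 5.
Rank 3 → value 426.

426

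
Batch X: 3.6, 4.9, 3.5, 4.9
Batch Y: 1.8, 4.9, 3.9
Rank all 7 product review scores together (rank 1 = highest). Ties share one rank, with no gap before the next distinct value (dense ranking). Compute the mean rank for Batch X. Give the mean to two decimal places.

2.25

Sorted (descending): 4.9, 4.9, 4.9, 3.9, 3.6, 3.5, 1.8
The 3 values of 4.9 share dense rank 1.
Remaining distinct values take the next consecutive integers.
Batch X values → pooled ranks: 3.6→3, 4.9→1, 3.5→4, 4.9→1
Mean rank = (3 + 1 + 4 + 1) / 4 = 2.25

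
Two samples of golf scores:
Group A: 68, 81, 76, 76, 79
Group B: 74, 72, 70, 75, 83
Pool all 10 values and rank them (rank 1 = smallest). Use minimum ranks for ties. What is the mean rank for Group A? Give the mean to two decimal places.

6.00

Sorted (ascending): 68, 70, 72, 74, 75, 76, 76, 79, 81, 83
The 2 values of 76 occupy positions 6–7 → each gets rank 6.
Group A values → pooled ranks: 68→1, 81→9, 76→6, 76→6, 79→8
Mean rank = (1 + 9 + 6 + 6 + 8) / 5 = 6.00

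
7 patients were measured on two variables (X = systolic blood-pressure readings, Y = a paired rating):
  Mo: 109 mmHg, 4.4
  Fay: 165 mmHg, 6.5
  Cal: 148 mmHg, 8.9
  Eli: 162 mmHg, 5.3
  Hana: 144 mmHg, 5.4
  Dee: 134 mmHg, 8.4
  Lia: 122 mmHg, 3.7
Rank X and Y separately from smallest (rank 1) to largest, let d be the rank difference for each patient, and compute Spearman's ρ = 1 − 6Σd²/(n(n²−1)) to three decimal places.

0.500

Ranks of variable 1: 1, 7, 5, 6, 4, 3, 2
Ranks of variable 2: 2, 5, 7, 3, 4, 6, 1
d = r₁ − r₂: -1, 2, -2, 3, 0, -3, 1
d²: 1, 4, 4, 9, 0, 9, 1; Σd² = 28
ρ = 1 − 6·28/(7·48) = 1 − 168/336 = 0.500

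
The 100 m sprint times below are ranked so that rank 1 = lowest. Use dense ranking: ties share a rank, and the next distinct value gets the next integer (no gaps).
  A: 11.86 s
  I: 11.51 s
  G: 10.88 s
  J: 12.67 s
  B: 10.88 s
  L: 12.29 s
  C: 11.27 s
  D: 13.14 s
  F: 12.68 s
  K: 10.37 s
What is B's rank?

Sorted (ascending): 10.37, 10.88, 10.88, 11.27, 11.51, 11.86, 12.29, 12.67, 12.68, 13.14
The 2 values of 10.88 share dense rank 2.
Remaining distinct values take the next consecutive integers.
B has value 10.88 s → rank 2.

2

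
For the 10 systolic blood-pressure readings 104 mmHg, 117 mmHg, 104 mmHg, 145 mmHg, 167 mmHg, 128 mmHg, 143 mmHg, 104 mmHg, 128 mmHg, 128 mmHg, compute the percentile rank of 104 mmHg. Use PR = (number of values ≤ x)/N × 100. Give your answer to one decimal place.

30.0

N = 10.
Strictly below 104: 0. Equal to 104: 3.
PR = 3/10 × 100 = 30.0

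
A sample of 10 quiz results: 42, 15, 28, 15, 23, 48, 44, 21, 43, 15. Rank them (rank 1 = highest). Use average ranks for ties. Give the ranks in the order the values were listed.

Sorted (descending): 48, 44, 43, 42, 28, 23, 21, 15, 15, 15
The 3 values of 15 occupy positions 8–10 → average rank 9.

4, 9, 5, 9, 6, 1, 2, 7, 3, 9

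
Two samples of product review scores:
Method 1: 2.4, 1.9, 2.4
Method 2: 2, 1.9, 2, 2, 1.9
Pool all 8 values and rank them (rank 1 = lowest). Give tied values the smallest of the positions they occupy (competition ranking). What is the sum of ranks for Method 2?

Sorted (ascending): 1.9, 1.9, 1.9, 2, 2, 2, 2.4, 2.4
The 3 values of 1.9 occupy positions 1–3 → each gets rank 1.
The 3 values of 2 occupy positions 4–6 → each gets rank 4.
The 2 values of 2.4 occupy positions 7–8 → each gets rank 7.
Method 2 values → pooled ranks: 2→4, 1.9→1, 2→4, 2→4, 1.9→1
Rank sum = 4 + 1 + 4 + 4 + 1 = 14

14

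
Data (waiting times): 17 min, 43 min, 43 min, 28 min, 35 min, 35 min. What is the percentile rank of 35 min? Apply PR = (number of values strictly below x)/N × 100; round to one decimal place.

N = 6.
Strictly below 35: 2. Equal to 35: 2.
PR = 2/6 × 100 = 33.3

33.3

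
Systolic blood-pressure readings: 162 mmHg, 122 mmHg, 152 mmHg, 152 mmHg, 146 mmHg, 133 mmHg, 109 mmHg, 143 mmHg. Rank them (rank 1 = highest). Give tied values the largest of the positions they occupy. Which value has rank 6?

Sorted (descending): 162, 152, 152, 146, 143, 133, 122, 109
The 2 values of 152 occupy positions 2–3 → each gets rank 3.
Rank 6 → value 133.

133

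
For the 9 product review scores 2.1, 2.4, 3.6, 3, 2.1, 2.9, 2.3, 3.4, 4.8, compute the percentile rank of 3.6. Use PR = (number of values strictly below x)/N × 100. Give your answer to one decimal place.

77.8

N = 9.
Strictly below 3.6: 7. Equal to 3.6: 1.
PR = 7/9 × 100 = 77.8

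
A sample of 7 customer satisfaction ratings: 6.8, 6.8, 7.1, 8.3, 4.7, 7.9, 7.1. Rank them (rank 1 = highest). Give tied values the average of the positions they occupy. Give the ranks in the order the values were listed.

5.5, 5.5, 3.5, 1, 7, 2, 3.5

Sorted (descending): 8.3, 7.9, 7.1, 7.1, 6.8, 6.8, 4.7
The 2 values of 7.1 occupy positions 3–4 → average rank (3+4)/2 = 3.5.
The 2 values of 6.8 occupy positions 5–6 → average rank (5+6)/2 = 5.5.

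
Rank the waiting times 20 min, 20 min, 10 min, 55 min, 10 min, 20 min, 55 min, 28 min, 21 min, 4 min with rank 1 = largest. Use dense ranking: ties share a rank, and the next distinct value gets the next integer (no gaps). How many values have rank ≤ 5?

Sorted (descending): 55, 55, 28, 21, 20, 20, 20, 10, 10, 4
The 2 values of 55 share dense rank 1.
The 3 values of 20 share dense rank 4.
The 2 values of 10 share dense rank 5.
Remaining distinct values take the next consecutive integers.
Ranks ≤ 5: {1, 1, 2, 3, 4, 4, 4, 5, 5} → 9 values.

9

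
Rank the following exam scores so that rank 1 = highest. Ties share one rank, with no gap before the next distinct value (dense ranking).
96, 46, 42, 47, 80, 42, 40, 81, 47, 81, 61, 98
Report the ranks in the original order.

2, 7, 8, 6, 4, 8, 9, 3, 6, 3, 5, 1

Sorted (descending): 98, 96, 81, 81, 80, 61, 47, 47, 46, 42, 42, 40
The 2 values of 81 share dense rank 3.
The 2 values of 47 share dense rank 6.
The 2 values of 42 share dense rank 8.
Remaining distinct values take the next consecutive integers.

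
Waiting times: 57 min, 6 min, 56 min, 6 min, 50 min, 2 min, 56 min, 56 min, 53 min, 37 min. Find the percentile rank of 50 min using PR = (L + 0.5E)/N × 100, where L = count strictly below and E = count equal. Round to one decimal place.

N = 10.
Strictly below 50: 4. Equal to 50: 1.
PR = (4 + 0.5·1)/10 × 100 = 45.0

45.0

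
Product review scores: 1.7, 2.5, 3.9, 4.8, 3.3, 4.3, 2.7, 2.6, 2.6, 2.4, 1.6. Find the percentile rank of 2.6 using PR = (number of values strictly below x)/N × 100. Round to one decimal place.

N = 11.
Strictly below 2.6: 4. Equal to 2.6: 2.
PR = 4/11 × 100 = 36.4

36.4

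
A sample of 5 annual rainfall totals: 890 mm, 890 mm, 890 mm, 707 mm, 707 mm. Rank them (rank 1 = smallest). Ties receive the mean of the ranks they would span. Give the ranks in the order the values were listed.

4, 4, 4, 1.5, 1.5

Sorted (ascending): 707, 707, 890, 890, 890
The 2 values of 707 occupy positions 1–2 → average rank (1+2)/2 = 1.5.
The 3 values of 890 occupy positions 3–5 → average rank 4.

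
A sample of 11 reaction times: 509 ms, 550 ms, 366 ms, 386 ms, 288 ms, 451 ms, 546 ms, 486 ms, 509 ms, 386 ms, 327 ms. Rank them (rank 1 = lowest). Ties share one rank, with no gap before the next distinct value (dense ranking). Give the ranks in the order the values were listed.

7, 9, 3, 4, 1, 5, 8, 6, 7, 4, 2

Sorted (ascending): 288, 327, 366, 386, 386, 451, 486, 509, 509, 546, 550
The 2 values of 386 share dense rank 4.
The 2 values of 509 share dense rank 7.
Remaining distinct values take the next consecutive integers.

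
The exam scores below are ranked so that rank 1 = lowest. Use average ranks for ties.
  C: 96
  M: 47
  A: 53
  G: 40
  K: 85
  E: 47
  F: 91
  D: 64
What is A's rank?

Sorted (ascending): 40, 47, 47, 53, 64, 85, 91, 96
The 2 values of 47 occupy positions 2–3 → average rank (2+3)/2 = 2.5.
A has value 53 → rank 4.

4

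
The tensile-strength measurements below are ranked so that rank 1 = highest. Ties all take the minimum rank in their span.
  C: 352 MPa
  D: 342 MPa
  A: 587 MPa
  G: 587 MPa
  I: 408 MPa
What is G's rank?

1

Sorted (descending): 587, 587, 408, 352, 342
The 2 values of 587 occupy positions 1–2 → each gets rank 1.
G has value 587 MPa → rank 1.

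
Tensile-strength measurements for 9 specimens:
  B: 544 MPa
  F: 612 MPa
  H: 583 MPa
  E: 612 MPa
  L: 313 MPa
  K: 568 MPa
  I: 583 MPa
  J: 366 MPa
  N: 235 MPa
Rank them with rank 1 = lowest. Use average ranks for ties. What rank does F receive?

8.5

Sorted (ascending): 235, 313, 366, 544, 568, 583, 583, 612, 612
The 2 values of 583 occupy positions 6–7 → average rank (6+7)/2 = 6.5.
The 2 values of 612 occupy positions 8–9 → average rank (8+9)/2 = 8.5.
F has value 612 MPa → rank 8.5.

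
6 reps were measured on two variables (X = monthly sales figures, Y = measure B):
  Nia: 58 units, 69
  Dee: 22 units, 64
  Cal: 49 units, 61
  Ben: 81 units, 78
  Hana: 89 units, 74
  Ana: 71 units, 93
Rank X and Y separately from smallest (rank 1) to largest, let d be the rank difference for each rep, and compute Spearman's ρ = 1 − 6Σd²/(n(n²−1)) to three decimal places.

0.714

Ranks of variable 1: 3, 1, 2, 5, 6, 4
Ranks of variable 2: 3, 2, 1, 5, 4, 6
d = r₁ − r₂: 0, -1, 1, 0, 2, -2
d²: 0, 1, 1, 0, 4, 4; Σd² = 10
ρ = 1 − 6·10/(6·35) = 1 − 60/210 = 0.714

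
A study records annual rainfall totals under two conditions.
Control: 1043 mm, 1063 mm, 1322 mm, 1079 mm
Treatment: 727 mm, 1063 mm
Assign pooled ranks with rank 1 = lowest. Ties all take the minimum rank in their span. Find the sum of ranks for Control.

Sorted (ascending): 727, 1043, 1063, 1063, 1079, 1322
The 2 values of 1063 occupy positions 3–4 → each gets rank 3.
Control values → pooled ranks: 1043→2, 1063→3, 1322→6, 1079→5
Rank sum = 2 + 3 + 6 + 5 = 16

16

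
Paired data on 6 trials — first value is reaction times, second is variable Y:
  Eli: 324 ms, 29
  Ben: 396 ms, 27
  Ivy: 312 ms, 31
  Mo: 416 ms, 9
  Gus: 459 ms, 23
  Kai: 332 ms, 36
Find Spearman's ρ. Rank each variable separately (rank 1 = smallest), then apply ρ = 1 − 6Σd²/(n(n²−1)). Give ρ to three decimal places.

-0.771

Ranks of variable 1: 2, 4, 1, 5, 6, 3
Ranks of variable 2: 4, 3, 5, 1, 2, 6
d = r₁ − r₂: -2, 1, -4, 4, 4, -3
d²: 4, 1, 16, 16, 16, 9; Σd² = 62
ρ = 1 − 6·62/(6·35) = 1 − 372/210 = -0.771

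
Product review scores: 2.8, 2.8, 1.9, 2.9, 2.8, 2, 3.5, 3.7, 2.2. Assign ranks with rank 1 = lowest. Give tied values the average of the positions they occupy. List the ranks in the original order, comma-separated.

Sorted (ascending): 1.9, 2, 2.2, 2.8, 2.8, 2.8, 2.9, 3.5, 3.7
The 3 values of 2.8 occupy positions 4–6 → average rank 5.

5, 5, 1, 7, 5, 2, 8, 9, 3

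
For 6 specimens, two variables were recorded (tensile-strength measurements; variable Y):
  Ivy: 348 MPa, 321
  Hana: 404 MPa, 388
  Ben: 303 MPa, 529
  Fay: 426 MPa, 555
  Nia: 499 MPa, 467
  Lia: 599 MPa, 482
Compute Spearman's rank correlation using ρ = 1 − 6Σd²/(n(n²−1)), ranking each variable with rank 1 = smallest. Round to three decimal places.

Ranks of variable 1: 2, 3, 1, 4, 5, 6
Ranks of variable 2: 1, 2, 5, 6, 3, 4
d = r₁ − r₂: 1, 1, -4, -2, 2, 2
d²: 1, 1, 16, 4, 4, 4; Σd² = 30
ρ = 1 − 6·30/(6·35) = 1 − 180/210 = 0.143

0.143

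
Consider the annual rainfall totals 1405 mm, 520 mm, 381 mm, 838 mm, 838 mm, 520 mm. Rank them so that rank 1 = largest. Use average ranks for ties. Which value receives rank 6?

381

Sorted (descending): 1405, 838, 838, 520, 520, 381
The 2 values of 838 occupy positions 2–3 → average rank (2+3)/2 = 2.5.
The 2 values of 520 occupy positions 4–5 → average rank (4+5)/2 = 4.5.
Rank 6 → value 381.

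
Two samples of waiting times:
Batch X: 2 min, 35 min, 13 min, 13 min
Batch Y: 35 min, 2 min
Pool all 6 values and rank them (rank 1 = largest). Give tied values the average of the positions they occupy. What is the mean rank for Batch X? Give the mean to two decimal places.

3.50

Sorted (descending): 35, 35, 13, 13, 2, 2
The 2 values of 35 occupy positions 1–2 → average rank (1+2)/2 = 1.5.
The 2 values of 13 occupy positions 3–4 → average rank (3+4)/2 = 3.5.
The 2 values of 2 occupy positions 5–6 → average rank (5+6)/2 = 5.5.
Batch X values → pooled ranks: 2→5.5, 35→1.5, 13→3.5, 13→3.5
Mean rank = (5.5 + 1.5 + 3.5 + 3.5) / 4 = 3.50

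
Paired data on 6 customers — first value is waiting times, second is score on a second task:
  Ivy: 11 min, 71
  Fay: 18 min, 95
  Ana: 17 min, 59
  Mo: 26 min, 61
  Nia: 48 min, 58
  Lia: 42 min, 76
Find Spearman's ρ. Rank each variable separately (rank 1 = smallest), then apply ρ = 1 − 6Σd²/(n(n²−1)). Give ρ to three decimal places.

Ranks of variable 1: 1, 3, 2, 4, 6, 5
Ranks of variable 2: 4, 6, 2, 3, 1, 5
d = r₁ − r₂: -3, -3, 0, 1, 5, 0
d²: 9, 9, 0, 1, 25, 0; Σd² = 44
ρ = 1 − 6·44/(6·35) = 1 − 264/210 = -0.257

-0.257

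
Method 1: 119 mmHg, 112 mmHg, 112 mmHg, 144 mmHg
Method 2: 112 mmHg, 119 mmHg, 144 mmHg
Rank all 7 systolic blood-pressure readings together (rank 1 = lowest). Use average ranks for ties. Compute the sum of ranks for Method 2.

Sorted (ascending): 112, 112, 112, 119, 119, 144, 144
The 3 values of 112 occupy positions 1–3 → average rank 2.
The 2 values of 119 occupy positions 4–5 → average rank (4+5)/2 = 4.5.
The 2 values of 144 occupy positions 6–7 → average rank (6+7)/2 = 6.5.
Method 2 values → pooled ranks: 112→2, 119→4.5, 144→6.5
Rank sum = 2 + 4.5 + 6.5 = 13

13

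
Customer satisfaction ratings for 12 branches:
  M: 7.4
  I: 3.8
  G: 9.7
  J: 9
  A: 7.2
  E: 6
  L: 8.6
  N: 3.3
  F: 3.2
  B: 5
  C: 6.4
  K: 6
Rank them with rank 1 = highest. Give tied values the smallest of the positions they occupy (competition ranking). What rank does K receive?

7

Sorted (descending): 9.7, 9, 8.6, 7.4, 7.2, 6.4, 6, 6, 5, 3.8, 3.3, 3.2
The 2 values of 6 occupy positions 7–8 → each gets rank 7.
K has value 6 → rank 7.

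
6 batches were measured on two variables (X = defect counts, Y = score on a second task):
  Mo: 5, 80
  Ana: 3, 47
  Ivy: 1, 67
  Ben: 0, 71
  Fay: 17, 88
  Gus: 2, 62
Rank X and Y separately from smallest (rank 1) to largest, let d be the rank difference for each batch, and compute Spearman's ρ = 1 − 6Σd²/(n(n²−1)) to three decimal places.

Ranks of variable 1: 5, 4, 2, 1, 6, 3
Ranks of variable 2: 5, 1, 3, 4, 6, 2
d = r₁ − r₂: 0, 3, -1, -3, 0, 1
d²: 0, 9, 1, 9, 0, 1; Σd² = 20
ρ = 1 − 6·20/(6·35) = 1 − 120/210 = 0.429

0.429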